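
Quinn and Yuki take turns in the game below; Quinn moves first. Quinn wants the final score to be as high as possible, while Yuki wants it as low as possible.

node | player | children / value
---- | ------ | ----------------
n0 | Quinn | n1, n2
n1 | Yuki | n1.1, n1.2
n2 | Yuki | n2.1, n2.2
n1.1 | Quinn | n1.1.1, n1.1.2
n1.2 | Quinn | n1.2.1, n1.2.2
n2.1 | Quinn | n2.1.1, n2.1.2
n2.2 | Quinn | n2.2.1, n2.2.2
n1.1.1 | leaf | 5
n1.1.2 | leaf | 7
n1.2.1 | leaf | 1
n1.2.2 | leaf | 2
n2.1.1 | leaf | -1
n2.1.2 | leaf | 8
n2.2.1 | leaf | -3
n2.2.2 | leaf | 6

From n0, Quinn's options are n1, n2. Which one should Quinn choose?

n1.1 (Quinn): max(5, 7) = 7
n1.2 (Quinn): max(1, 2) = 2
n1 (Yuki): min(7, 2) = 2
n2.1 (Quinn): max(-1, 8) = 8
n2.2 (Quinn): max(-3, 6) = 6
n2 (Yuki): min(8, 6) = 6
n0 (Quinn): max(2, 6) = 6
Quinn at n0 wants the highest of {n1=2, n2=6}, so chooses n2.

n2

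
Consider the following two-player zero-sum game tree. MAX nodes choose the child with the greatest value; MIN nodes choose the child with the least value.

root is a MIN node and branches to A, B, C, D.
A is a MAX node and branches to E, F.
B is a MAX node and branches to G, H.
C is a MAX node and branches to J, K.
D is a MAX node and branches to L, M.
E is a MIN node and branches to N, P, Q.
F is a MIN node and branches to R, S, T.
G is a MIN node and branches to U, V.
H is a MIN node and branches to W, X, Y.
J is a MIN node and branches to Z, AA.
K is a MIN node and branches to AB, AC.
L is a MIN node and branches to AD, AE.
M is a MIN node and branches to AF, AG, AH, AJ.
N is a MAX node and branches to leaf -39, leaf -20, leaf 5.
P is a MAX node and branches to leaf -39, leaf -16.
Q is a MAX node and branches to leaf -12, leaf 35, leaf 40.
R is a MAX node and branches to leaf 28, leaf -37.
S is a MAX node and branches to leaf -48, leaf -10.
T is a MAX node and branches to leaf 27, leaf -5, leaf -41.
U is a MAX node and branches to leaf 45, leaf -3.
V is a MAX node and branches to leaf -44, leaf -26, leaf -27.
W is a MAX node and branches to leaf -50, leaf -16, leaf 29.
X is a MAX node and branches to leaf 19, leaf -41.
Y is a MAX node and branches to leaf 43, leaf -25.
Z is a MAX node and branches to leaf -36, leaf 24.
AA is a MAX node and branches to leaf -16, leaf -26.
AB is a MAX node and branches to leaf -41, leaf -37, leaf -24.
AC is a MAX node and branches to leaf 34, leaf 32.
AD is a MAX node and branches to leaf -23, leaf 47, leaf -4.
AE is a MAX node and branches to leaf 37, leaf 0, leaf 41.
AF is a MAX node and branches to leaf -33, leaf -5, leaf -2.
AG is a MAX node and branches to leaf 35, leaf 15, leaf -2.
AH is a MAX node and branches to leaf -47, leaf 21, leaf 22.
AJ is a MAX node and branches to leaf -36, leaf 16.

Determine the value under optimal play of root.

-16

N (MAX): max(-39, -20, 5) = 5
P (MAX): max(-39, -16) = -16
Q (MAX): max(-12, 35, 40) = 40
E (MIN): min(5, -16, 40) = -16
R (MAX): max(28, -37) = 28
S (MAX): max(-48, -10) = -10
T (MAX): max(27, -5, -41) = 27
F (MIN): min(28, -10, 27) = -10
A (MAX): max(-16, -10) = -10
U (MAX): max(45, -3) = 45
V (MAX): max(-44, -26, -27) = -26
G (MIN): min(45, -26) = -26
W (MAX): max(-50, -16, 29) = 29
X (MAX): max(19, -41) = 19
Y (MAX): max(43, -25) = 43
H (MIN): min(29, 19, 43) = 19
B (MAX): max(-26, 19) = 19
Z (MAX): max(-36, 24) = 24
AA (MAX): max(-16, -26) = -16
J (MIN): min(24, -16) = -16
AB (MAX): max(-41, -37, -24) = -24
AC (MAX): max(34, 32) = 34
K (MIN): min(-24, 34) = -24
C (MAX): max(-16, -24) = -16
AD (MAX): max(-23, 47, -4) = 47
AE (MAX): max(37, 0, 41) = 41
L (MIN): min(47, 41) = 41
AF (MAX): max(-33, -5, -2) = -2
AG (MAX): max(35, 15, -2) = 35
AH (MAX): max(-47, 21, 22) = 22
AJ (MAX): max(-36, 16) = 16
M (MIN): min(-2, 35, 22, 16) = -2
D (MAX): max(41, -2) = 41
root (MIN): min(-10, 19, -16, 41) = -16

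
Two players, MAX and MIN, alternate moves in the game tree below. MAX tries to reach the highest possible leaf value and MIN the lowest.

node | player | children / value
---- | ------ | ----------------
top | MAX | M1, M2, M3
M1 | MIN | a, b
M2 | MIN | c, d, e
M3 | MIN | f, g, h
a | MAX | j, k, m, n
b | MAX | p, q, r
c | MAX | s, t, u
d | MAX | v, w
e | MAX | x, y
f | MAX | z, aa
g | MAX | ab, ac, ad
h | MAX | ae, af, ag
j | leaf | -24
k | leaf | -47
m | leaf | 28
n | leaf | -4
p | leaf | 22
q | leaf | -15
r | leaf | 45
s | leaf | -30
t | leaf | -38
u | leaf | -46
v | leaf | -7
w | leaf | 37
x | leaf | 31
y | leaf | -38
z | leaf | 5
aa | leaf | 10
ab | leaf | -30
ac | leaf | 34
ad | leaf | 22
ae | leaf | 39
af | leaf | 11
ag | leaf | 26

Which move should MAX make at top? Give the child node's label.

M1

a (MAX): max(-24, -47, 28, -4) = 28
b (MAX): max(22, -15, 45) = 45
M1 (MIN): min(28, 45) = 28
c (MAX): max(-30, -38, -46) = -30
d (MAX): max(-7, 37) = 37
e (MAX): max(31, -38) = 31
M2 (MIN): min(-30, 37, 31) = -30
f (MAX): max(5, 10) = 10
g (MAX): max(-30, 34, 22) = 34
h (MAX): max(39, 11, 26) = 39
M3 (MIN): min(10, 34, 39) = 10
top (MAX): max(28, -30, 10) = 28
MAX at top wants the highest of {M1=28, M2=-30, M3=10}, so chooses M1.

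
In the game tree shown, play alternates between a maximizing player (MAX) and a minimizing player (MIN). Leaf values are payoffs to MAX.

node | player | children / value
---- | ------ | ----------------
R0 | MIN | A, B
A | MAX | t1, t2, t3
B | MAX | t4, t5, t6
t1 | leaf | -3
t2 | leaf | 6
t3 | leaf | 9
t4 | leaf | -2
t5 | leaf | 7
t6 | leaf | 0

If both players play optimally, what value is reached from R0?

7

A (MAX): max(-3, 6, 9) = 9
B (MAX): max(-2, 7, 0) = 7
R0 (MIN): min(9, 7) = 7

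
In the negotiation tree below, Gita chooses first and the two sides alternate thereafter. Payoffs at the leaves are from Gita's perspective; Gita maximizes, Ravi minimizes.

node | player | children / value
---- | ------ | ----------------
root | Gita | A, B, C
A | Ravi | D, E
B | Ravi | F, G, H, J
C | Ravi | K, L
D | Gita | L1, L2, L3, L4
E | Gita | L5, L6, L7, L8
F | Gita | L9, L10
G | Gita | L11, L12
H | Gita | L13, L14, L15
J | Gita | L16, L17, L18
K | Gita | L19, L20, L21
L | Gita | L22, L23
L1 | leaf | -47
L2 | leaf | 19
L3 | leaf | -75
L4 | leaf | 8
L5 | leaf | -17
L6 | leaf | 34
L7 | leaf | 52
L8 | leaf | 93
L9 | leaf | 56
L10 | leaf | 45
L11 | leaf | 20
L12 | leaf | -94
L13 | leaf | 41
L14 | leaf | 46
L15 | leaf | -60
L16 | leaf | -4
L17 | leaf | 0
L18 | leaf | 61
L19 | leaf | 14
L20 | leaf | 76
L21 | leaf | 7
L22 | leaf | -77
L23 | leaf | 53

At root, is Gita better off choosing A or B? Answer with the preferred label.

D (Gita): max(-47, 19, -75, 8) = 19
E (Gita): max(-17, 34, 52, 93) = 93
A (Ravi): min(19, 93) = 19
F (Gita): max(56, 45) = 56
G (Gita): max(20, -94) = 20
H (Gita): max(41, 46, -60) = 46
J (Gita): max(-4, 0, 61) = 61
B (Ravi): min(56, 20, 46, 61) = 20
Gita prefers the higher value; A=19, B=20. B is better since 20 > 19.

B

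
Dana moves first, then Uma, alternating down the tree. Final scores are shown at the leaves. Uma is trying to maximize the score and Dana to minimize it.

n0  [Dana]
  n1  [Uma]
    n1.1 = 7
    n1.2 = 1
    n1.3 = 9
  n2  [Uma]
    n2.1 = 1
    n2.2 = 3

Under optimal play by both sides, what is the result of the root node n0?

n1 (Uma): max(7, 1, 9) = 9
n2 (Uma): max(1, 3) = 3
n0 (Dana): min(9, 3) = 3

3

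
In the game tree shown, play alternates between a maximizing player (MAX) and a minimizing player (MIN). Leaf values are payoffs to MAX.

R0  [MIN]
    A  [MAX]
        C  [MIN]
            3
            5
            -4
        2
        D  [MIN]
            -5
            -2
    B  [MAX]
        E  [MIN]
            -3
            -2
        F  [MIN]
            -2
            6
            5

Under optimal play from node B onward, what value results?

E (MIN): min(-3, -2) = -3
F (MIN): min(-2, 6, 5) = -2
B (MAX): max(-3, -2) = -2

-2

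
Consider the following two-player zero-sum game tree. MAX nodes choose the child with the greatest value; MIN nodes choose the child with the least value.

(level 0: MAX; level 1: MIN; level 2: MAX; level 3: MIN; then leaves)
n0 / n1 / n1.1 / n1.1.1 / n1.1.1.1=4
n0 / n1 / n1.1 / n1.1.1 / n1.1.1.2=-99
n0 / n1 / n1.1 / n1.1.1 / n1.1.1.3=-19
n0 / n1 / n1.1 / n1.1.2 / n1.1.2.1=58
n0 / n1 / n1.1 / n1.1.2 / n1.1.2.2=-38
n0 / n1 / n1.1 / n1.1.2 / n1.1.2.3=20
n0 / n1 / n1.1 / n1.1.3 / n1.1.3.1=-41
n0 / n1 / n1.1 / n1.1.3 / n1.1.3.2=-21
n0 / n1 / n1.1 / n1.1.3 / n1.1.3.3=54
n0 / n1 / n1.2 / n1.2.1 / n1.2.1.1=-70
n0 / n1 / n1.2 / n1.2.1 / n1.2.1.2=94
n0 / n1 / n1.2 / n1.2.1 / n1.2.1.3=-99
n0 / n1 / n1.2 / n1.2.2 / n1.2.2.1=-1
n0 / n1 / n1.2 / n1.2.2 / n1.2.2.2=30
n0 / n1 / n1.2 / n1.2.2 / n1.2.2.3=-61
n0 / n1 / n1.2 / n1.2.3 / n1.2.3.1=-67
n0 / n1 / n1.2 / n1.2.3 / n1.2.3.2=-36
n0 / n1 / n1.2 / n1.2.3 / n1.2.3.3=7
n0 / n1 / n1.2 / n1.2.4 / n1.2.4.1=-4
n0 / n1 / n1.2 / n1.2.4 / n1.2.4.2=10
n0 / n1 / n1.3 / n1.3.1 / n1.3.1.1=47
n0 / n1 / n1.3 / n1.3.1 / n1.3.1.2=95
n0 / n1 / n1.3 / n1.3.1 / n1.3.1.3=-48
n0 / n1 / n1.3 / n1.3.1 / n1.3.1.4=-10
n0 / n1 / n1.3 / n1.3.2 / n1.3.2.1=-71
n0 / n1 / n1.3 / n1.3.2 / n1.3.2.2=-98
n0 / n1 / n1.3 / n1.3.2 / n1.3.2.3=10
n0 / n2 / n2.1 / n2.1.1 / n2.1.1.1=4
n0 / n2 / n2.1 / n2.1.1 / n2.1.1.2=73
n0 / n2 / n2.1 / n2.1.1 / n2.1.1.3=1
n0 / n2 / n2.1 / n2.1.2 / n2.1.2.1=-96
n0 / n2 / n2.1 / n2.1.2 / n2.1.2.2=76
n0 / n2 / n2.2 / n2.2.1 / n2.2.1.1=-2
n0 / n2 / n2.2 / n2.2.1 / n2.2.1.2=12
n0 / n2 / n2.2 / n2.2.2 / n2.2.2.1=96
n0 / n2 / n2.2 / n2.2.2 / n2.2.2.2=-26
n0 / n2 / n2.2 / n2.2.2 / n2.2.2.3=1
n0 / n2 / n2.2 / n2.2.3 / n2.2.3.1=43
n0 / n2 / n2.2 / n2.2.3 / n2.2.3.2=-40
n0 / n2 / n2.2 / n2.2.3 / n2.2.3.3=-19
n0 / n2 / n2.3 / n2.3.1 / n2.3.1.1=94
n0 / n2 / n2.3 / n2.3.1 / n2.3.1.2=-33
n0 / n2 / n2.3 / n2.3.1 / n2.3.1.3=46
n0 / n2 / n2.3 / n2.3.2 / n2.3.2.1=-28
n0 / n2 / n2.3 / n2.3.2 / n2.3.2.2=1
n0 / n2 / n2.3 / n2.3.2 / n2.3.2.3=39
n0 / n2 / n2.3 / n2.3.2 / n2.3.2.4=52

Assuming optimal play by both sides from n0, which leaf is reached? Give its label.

n2.3.2.1

n1.1.1 (MIN): min(4, -99, -19) = -99
n1.1.2 (MIN): min(58, -38, 20) = -38
n1.1.3 (MIN): min(-41, -21, 54) = -41
n1.1 (MAX): max(-99, -38, -41) = -38
n1.2.1 (MIN): min(-70, 94, -99) = -99
n1.2.2 (MIN): min(-1, 30, -61) = -61
n1.2.3 (MIN): min(-67, -36, 7) = -67
n1.2.4 (MIN): min(-4, 10) = -4
n1.2 (MAX): max(-99, -61, -67, -4) = -4
n1.3.1 (MIN): min(47, 95, -48, -10) = -48
n1.3.2 (MIN): min(-71, -98, 10) = -98
n1.3 (MAX): max(-48, -98) = -48
n1 (MIN): min(-38, -4, -48) = -48
n2.1.1 (MIN): min(4, 73, 1) = 1
n2.1.2 (MIN): min(-96, 76) = -96
n2.1 (MAX): max(1, -96) = 1
n2.2.1 (MIN): min(-2, 12) = -2
n2.2.2 (MIN): min(96, -26, 1) = -26
n2.2.3 (MIN): min(43, -40, -19) = -40
n2.2 (MAX): max(-2, -26, -40) = -2
n2.3.1 (MIN): min(94, -33, 46) = -33
n2.3.2 (MIN): min(-28, 1, 39, 52) = -28
n2.3 (MAX): max(-33, -28) = -28
n2 (MIN): min(1, -2, -28) = -28
n0 (MAX): max(-48, -28) = -28
At n0, MAX picks n2 (highest: -28).
At n2, MIN picks n2.3 (lowest: -28).
At n2.3, MAX picks n2.3.2 (highest: -28).
At n2.3.2, MIN picks n2.3.2.1 (lowest: -28).
Terminal value -28.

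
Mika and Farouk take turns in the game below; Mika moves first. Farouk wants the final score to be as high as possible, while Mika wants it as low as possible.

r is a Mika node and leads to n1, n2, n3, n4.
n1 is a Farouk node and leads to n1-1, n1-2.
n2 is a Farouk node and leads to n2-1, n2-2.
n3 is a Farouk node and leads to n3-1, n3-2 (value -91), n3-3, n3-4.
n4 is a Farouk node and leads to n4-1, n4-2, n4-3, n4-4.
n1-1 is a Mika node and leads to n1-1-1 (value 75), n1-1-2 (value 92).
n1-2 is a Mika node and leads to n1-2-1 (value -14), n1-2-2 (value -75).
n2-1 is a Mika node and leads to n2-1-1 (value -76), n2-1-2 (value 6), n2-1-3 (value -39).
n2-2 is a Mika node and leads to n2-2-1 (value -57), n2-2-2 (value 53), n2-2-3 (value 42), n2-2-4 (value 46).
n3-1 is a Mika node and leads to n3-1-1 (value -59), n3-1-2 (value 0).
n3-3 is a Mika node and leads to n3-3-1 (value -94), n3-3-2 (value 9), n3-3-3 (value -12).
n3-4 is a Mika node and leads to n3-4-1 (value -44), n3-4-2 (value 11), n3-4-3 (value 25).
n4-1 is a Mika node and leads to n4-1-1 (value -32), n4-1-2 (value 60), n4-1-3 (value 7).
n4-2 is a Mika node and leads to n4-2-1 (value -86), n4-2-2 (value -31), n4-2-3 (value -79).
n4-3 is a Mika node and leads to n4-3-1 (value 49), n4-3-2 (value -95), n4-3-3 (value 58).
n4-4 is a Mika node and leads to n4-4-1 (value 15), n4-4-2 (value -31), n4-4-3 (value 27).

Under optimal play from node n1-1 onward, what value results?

75

n1-1 (Mika): min(75, 92) = 75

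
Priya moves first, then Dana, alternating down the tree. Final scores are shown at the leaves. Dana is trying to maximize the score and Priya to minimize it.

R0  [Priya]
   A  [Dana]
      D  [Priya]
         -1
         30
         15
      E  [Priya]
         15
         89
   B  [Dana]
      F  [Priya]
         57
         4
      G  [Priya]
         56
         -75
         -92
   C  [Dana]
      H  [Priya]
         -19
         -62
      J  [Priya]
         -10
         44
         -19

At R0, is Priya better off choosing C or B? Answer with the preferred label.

C

H (Priya): min(-19, -62) = -62
J (Priya): min(-10, 44, -19) = -19
C (Dana): max(-62, -19) = -19
F (Priya): min(57, 4) = 4
G (Priya): min(56, -75, -92) = -92
B (Dana): max(4, -92) = 4
Priya prefers the lower value; C=-19, B=4. C is better since -19 < 4.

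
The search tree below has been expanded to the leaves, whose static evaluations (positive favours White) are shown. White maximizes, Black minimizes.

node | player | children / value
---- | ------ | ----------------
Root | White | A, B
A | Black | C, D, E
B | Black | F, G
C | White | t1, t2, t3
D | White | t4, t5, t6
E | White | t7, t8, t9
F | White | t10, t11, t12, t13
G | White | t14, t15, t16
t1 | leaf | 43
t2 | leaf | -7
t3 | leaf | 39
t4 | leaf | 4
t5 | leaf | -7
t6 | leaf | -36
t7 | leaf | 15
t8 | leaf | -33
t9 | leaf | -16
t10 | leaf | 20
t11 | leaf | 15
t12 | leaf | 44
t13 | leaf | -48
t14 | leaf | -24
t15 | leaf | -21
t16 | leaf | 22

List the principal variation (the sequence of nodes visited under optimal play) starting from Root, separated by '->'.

C (White): max(43, -7, 39) = 43
D (White): max(4, -7, -36) = 4
E (White): max(15, -33, -16) = 15
A (Black): min(43, 4, 15) = 4
F (White): max(20, 15, 44, -48) = 44
G (White): max(-24, -21, 22) = 22
B (Black): min(44, 22) = 22
Root (White): max(4, 22) = 22
At Root, White picks B (highest: 22).
At B, Black picks G (lowest: 22).
At G, White picks t16 (highest: 22).
Terminal value 22.

Root -> B -> G -> t16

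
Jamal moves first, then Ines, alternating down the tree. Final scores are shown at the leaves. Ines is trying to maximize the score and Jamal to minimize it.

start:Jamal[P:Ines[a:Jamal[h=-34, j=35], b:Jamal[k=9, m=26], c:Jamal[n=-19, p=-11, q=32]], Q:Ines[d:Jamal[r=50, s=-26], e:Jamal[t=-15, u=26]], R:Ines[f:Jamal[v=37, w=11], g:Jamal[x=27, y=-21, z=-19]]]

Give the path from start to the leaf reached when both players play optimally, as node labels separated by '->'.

a (Jamal): min(-34, 35) = -34
b (Jamal): min(9, 26) = 9
c (Jamal): min(-19, -11, 32) = -19
P (Ines): max(-34, 9, -19) = 9
d (Jamal): min(50, -26) = -26
e (Jamal): min(-15, 26) = -15
Q (Ines): max(-26, -15) = -15
f (Jamal): min(37, 11) = 11
g (Jamal): min(27, -21, -19) = -21
R (Ines): max(11, -21) = 11
start (Jamal): min(9, -15, 11) = -15
At start, Jamal picks Q (lowest: -15).
At Q, Ines picks e (highest: -15).
At e, Jamal picks t (lowest: -15).
Terminal value -15.

start -> Q -> e -> t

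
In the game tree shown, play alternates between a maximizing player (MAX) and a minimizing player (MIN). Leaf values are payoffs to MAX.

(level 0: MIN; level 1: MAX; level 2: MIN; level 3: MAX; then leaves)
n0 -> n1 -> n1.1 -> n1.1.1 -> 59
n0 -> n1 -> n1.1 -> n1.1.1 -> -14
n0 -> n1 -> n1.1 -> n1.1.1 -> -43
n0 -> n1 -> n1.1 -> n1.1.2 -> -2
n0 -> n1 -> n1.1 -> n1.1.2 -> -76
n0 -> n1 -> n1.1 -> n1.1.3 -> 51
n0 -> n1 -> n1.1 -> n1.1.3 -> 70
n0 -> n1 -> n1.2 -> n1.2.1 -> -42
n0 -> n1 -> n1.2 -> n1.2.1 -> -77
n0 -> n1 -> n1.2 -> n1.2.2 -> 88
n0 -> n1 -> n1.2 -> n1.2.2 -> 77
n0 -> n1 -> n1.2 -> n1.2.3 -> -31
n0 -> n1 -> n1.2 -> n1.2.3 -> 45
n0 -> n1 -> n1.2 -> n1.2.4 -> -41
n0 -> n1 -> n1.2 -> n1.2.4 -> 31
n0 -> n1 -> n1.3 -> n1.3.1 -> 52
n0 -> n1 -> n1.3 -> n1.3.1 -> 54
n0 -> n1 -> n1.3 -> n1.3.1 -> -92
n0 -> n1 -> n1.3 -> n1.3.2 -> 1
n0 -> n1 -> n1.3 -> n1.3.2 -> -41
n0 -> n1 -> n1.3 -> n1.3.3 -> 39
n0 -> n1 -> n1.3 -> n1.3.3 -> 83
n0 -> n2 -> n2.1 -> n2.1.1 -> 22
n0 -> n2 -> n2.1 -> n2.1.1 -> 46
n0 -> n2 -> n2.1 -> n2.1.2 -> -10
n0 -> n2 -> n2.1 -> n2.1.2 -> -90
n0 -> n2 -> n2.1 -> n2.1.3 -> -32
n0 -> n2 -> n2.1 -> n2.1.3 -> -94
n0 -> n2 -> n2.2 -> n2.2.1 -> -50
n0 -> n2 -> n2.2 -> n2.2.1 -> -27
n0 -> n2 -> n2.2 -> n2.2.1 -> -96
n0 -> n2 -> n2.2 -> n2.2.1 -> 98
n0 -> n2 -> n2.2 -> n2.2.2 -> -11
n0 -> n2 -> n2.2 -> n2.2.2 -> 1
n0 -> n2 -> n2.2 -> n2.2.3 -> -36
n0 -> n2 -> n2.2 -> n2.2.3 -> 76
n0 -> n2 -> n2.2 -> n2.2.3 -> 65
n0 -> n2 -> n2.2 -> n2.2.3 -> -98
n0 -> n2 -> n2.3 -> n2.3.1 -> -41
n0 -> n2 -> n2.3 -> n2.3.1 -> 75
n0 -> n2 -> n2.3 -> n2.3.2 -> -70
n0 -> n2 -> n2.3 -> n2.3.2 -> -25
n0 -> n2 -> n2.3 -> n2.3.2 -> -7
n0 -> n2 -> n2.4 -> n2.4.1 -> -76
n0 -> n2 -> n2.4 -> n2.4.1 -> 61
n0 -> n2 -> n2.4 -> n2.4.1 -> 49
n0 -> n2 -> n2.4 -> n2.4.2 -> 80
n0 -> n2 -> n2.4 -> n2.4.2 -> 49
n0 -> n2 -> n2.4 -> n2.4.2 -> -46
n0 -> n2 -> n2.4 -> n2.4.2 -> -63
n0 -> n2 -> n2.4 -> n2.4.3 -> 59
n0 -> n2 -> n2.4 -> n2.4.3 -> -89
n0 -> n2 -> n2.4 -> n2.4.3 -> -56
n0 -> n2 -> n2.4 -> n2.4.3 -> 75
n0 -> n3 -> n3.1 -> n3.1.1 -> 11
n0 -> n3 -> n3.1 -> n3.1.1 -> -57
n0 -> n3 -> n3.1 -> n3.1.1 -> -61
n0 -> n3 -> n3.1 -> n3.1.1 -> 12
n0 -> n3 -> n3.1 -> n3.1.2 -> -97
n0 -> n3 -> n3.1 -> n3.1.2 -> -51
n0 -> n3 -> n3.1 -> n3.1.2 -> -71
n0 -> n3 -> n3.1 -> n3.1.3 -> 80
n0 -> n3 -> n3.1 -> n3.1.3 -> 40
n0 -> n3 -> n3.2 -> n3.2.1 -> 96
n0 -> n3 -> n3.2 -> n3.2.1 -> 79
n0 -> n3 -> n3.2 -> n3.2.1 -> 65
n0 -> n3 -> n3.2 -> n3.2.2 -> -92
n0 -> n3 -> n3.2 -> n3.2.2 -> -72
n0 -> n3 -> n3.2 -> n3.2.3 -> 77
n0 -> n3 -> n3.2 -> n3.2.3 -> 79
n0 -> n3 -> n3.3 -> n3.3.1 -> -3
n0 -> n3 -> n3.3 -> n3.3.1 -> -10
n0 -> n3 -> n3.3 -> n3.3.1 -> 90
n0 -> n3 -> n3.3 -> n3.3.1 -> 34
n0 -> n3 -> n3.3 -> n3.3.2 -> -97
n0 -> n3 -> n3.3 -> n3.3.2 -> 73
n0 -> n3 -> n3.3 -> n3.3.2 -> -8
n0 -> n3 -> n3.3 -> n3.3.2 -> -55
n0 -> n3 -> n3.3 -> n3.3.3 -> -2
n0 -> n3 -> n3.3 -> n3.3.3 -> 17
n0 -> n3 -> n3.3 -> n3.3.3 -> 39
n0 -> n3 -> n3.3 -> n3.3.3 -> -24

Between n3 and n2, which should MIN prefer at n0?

n3

n3.1.1 (MAX): max(11, -57, -61, 12) = 12
n3.1.2 (MAX): max(-97, -51, -71) = -51
n3.1.3 (MAX): max(80, 40) = 80
n3.1 (MIN): min(12, -51, 80) = -51
n3.2.1 (MAX): max(96, 79, 65) = 96
n3.2.2 (MAX): max(-92, -72) = -72
n3.2.3 (MAX): max(77, 79) = 79
n3.2 (MIN): min(96, -72, 79) = -72
n3.3.1 (MAX): max(-3, -10, 90, 34) = 90
n3.3.2 (MAX): max(-97, 73, -8, -55) = 73
n3.3.3 (MAX): max(-2, 17, 39, -24) = 39
n3.3 (MIN): min(90, 73, 39) = 39
n3 (MAX): max(-51, -72, 39) = 39
n2.1.1 (MAX): max(22, 46) = 46
n2.1.2 (MAX): max(-10, -90) = -10
n2.1.3 (MAX): max(-32, -94) = -32
n2.1 (MIN): min(46, -10, -32) = -32
n2.2.1 (MAX): max(-50, -27, -96, 98) = 98
n2.2.2 (MAX): max(-11, 1) = 1
n2.2.3 (MAX): max(-36, 76, 65, -98) = 76
n2.2 (MIN): min(98, 1, 76) = 1
n2.3.1 (MAX): max(-41, 75) = 75
n2.3.2 (MAX): max(-70, -25, -7) = -7
n2.3 (MIN): min(75, -7) = -7
n2.4.1 (MAX): max(-76, 61, 49) = 61
n2.4.2 (MAX): max(80, 49, -46, -63) = 80
n2.4.3 (MAX): max(59, -89, -56, 75) = 75
n2.4 (MIN): min(61, 80, 75) = 61
n2 (MAX): max(-32, 1, -7, 61) = 61
MIN prefers the lower value; n3=39, n2=61. n3 is better since 39 < 61.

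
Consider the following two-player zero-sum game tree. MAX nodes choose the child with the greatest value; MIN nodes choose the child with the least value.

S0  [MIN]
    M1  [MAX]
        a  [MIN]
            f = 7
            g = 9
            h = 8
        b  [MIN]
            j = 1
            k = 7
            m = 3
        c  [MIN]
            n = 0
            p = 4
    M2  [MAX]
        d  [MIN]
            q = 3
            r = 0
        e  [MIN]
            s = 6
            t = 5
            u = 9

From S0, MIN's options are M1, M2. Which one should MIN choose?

M2

a (MIN): min(7, 9, 8) = 7
b (MIN): min(1, 7, 3) = 1
c (MIN): min(0, 4) = 0
M1 (MAX): max(7, 1, 0) = 7
d (MIN): min(3, 0) = 0
e (MIN): min(6, 5, 9) = 5
M2 (MAX): max(0, 5) = 5
S0 (MIN): min(7, 5) = 5
MIN at S0 wants the lowest of {M1=7, M2=5}, so chooses M2.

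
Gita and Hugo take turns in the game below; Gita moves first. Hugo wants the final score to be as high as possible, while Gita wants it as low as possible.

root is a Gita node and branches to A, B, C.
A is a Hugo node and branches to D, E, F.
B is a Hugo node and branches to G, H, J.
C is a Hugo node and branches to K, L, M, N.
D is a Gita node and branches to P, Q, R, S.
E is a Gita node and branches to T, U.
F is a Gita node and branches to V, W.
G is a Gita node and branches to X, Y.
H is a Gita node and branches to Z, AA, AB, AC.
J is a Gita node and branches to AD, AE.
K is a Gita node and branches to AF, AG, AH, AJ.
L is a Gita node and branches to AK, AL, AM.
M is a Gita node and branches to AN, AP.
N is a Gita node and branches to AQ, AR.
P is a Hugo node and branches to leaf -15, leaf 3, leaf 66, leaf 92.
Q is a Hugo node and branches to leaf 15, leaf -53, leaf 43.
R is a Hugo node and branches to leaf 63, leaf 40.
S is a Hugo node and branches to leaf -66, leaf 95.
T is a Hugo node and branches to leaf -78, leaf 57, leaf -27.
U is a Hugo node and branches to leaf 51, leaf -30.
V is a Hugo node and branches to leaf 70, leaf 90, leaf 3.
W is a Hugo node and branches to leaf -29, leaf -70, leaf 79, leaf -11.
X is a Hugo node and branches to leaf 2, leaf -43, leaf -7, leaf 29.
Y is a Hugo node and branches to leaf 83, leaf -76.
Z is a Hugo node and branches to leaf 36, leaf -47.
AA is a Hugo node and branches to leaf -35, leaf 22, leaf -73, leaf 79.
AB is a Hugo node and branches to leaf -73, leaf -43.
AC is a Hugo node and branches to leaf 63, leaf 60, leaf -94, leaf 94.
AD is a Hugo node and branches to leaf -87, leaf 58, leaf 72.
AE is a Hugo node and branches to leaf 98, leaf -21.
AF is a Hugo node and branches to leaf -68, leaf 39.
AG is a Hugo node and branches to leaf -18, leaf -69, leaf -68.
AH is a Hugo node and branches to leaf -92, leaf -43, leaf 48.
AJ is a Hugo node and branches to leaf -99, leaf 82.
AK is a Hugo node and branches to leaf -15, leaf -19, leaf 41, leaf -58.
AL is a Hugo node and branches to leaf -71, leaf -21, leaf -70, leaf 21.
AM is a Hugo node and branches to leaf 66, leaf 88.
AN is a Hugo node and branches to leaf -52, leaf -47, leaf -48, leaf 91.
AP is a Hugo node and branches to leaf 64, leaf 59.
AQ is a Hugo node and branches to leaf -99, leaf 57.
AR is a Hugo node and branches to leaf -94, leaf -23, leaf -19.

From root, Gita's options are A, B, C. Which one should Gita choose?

P (Hugo): max(-15, 3, 66, 92) = 92
Q (Hugo): max(15, -53, 43) = 43
R (Hugo): max(63, 40) = 63
S (Hugo): max(-66, 95) = 95
D (Gita): min(92, 43, 63, 95) = 43
T (Hugo): max(-78, 57, -27) = 57
U (Hugo): max(51, -30) = 51
E (Gita): min(57, 51) = 51
V (Hugo): max(70, 90, 3) = 90
W (Hugo): max(-29, -70, 79, -11) = 79
F (Gita): min(90, 79) = 79
A (Hugo): max(43, 51, 79) = 79
X (Hugo): max(2, -43, -7, 29) = 29
Y (Hugo): max(83, -76) = 83
G (Gita): min(29, 83) = 29
Z (Hugo): max(36, -47) = 36
AA (Hugo): max(-35, 22, -73, 79) = 79
AB (Hugo): max(-73, -43) = -43
AC (Hugo): max(63, 60, -94, 94) = 94
H (Gita): min(36, 79, -43, 94) = -43
AD (Hugo): max(-87, 58, 72) = 72
AE (Hugo): max(98, -21) = 98
J (Gita): min(72, 98) = 72
B (Hugo): max(29, -43, 72) = 72
AF (Hugo): max(-68, 39) = 39
AG (Hugo): max(-18, -69, -68) = -18
AH (Hugo): max(-92, -43, 48) = 48
AJ (Hugo): max(-99, 82) = 82
K (Gita): min(39, -18, 48, 82) = -18
AK (Hugo): max(-15, -19, 41, -58) = 41
AL (Hugo): max(-71, -21, -70, 21) = 21
AM (Hugo): max(66, 88) = 88
L (Gita): min(41, 21, 88) = 21
AN (Hugo): max(-52, -47, -48, 91) = 91
AP (Hugo): max(64, 59) = 64
M (Gita): min(91, 64) = 64
AQ (Hugo): max(-99, 57) = 57
AR (Hugo): max(-94, -23, -19) = -19
N (Gita): min(57, -19) = -19
C (Hugo): max(-18, 21, 64, -19) = 64
root (Gita): min(79, 72, 64) = 64
Gita at root wants the lowest of {A=79, B=72, C=64}, so chooses C.

C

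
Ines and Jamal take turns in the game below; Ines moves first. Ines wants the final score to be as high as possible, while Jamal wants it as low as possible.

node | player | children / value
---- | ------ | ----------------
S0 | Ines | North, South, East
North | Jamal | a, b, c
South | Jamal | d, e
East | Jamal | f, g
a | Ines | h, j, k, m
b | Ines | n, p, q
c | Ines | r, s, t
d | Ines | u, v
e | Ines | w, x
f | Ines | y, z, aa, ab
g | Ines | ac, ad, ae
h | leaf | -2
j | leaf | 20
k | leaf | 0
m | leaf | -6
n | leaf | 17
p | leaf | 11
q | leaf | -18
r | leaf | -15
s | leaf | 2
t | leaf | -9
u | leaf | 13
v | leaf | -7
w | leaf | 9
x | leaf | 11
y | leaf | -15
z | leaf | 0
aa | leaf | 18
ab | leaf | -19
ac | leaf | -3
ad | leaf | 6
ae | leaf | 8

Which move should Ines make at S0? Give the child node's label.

South

a (Ines): max(-2, 20, 0, -6) = 20
b (Ines): max(17, 11, -18) = 17
c (Ines): max(-15, 2, -9) = 2
North (Jamal): min(20, 17, 2) = 2
d (Ines): max(13, -7) = 13
e (Ines): max(9, 11) = 11
South (Jamal): min(13, 11) = 11
f (Ines): max(-15, 0, 18, -19) = 18
g (Ines): max(-3, 6, 8) = 8
East (Jamal): min(18, 8) = 8
S0 (Ines): max(2, 11, 8) = 11
Ines at S0 wants the highest of {North=2, South=11, East=8}, so chooses South.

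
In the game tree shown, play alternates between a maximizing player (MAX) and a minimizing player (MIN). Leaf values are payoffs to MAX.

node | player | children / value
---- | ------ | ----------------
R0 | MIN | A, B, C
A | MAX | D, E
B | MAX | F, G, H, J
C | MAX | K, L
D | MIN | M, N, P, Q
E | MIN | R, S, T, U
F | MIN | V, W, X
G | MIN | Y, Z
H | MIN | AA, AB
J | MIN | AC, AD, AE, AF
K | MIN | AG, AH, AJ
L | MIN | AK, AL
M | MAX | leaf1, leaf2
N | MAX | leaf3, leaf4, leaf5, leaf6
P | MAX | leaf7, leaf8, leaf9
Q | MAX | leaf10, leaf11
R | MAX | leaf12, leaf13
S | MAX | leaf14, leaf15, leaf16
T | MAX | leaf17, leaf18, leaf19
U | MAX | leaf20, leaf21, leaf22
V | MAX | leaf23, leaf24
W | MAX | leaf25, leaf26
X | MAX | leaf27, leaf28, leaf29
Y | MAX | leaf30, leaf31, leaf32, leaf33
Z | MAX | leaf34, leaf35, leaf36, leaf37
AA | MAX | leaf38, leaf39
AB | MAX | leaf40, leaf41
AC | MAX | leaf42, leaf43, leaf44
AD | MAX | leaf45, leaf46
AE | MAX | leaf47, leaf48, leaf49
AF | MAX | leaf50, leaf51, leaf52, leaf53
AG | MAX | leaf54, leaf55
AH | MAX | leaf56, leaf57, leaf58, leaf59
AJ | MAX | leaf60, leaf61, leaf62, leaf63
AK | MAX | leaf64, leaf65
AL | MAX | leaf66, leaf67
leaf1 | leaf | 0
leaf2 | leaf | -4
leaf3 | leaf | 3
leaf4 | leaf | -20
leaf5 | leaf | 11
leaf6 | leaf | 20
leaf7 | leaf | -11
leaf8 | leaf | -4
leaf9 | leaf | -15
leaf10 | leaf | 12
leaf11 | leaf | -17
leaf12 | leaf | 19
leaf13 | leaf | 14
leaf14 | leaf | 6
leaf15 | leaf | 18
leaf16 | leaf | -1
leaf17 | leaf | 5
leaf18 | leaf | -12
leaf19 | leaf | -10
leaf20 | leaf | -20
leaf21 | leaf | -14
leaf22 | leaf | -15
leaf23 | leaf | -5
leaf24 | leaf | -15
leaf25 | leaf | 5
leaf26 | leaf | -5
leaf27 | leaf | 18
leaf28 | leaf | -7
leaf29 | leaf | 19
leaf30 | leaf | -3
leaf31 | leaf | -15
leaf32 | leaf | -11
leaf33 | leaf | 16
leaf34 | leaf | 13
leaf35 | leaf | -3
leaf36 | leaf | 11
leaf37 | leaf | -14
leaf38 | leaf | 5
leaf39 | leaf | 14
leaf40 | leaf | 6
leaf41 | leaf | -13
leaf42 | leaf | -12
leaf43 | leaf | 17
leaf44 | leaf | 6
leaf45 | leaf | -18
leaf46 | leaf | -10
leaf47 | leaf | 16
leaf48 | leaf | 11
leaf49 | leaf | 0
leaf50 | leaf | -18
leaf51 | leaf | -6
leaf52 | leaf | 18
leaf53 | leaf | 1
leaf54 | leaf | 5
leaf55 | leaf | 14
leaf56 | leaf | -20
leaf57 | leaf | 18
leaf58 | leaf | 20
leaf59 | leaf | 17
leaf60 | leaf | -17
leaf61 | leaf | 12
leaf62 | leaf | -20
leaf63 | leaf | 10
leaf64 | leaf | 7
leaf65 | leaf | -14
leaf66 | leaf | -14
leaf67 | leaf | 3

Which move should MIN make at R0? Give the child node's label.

M (MAX): max(0, -4) = 0
N (MAX): max(3, -20, 11, 20) = 20
P (MAX): max(-11, -4, -15) = -4
Q (MAX): max(12, -17) = 12
D (MIN): min(0, 20, -4, 12) = -4
R (MAX): max(19, 14) = 19
S (MAX): max(6, 18, -1) = 18
T (MAX): max(5, -12, -10) = 5
U (MAX): max(-20, -14, -15) = -14
E (MIN): min(19, 18, 5, -14) = -14
A (MAX): max(-4, -14) = -4
V (MAX): max(-5, -15) = -5
W (MAX): max(5, -5) = 5
X (MAX): max(18, -7, 19) = 19
F (MIN): min(-5, 5, 19) = -5
Y (MAX): max(-3, -15, -11, 16) = 16
Z (MAX): max(13, -3, 11, -14) = 13
G (MIN): min(16, 13) = 13
AA (MAX): max(5, 14) = 14
AB (MAX): max(6, -13) = 6
H (MIN): min(14, 6) = 6
AC (MAX): max(-12, 17, 6) = 17
AD (MAX): max(-18, -10) = -10
AE (MAX): max(16, 11, 0) = 16
AF (MAX): max(-18, -6, 18, 1) = 18
J (MIN): min(17, -10, 16, 18) = -10
B (MAX): max(-5, 13, 6, -10) = 13
AG (MAX): max(5, 14) = 14
AH (MAX): max(-20, 18, 20, 17) = 20
AJ (MAX): max(-17, 12, -20, 10) = 12
K (MIN): min(14, 20, 12) = 12
AK (MAX): max(7, -14) = 7
AL (MAX): max(-14, 3) = 3
L (MIN): min(7, 3) = 3
C (MAX): max(12, 3) = 12
R0 (MIN): min(-4, 13, 12) = -4
MIN at R0 wants the lowest of {A=-4, B=13, C=12}, so chooses A.

A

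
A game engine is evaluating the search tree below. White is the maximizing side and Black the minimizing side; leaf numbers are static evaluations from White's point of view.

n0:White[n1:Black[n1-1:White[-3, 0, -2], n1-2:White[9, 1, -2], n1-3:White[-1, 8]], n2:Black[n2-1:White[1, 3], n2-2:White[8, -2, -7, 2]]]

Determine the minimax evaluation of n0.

3

n1-1 (White): max(-3, 0, -2) = 0
n1-2 (White): max(9, 1, -2) = 9
n1-3 (White): max(-1, 8) = 8
n1 (Black): min(0, 9, 8) = 0
n2-1 (White): max(1, 3) = 3
n2-2 (White): max(8, -2, -7, 2) = 8
n2 (Black): min(3, 8) = 3
n0 (White): max(0, 3) = 3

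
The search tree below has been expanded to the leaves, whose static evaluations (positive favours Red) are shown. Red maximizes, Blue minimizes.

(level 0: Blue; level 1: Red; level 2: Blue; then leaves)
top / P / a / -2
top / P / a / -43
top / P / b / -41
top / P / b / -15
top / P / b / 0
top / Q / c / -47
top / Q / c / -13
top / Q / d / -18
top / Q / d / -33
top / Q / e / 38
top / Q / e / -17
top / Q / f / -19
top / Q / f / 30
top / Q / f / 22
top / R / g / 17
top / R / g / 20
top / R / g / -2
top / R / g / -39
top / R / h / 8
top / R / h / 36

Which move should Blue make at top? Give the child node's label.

P

a (Blue): min(-2, -43) = -43
b (Blue): min(-41, -15, 0) = -41
P (Red): max(-43, -41) = -41
c (Blue): min(-47, -13) = -47
d (Blue): min(-18, -33) = -33
e (Blue): min(38, -17) = -17
f (Blue): min(-19, 30, 22) = -19
Q (Red): max(-47, -33, -17, -19) = -17
g (Blue): min(17, 20, -2, -39) = -39
h (Blue): min(8, 36) = 8
R (Red): max(-39, 8) = 8
top (Blue): min(-41, -17, 8) = -41
Blue at top wants the lowest of {P=-41, Q=-17, R=8}, so chooses P.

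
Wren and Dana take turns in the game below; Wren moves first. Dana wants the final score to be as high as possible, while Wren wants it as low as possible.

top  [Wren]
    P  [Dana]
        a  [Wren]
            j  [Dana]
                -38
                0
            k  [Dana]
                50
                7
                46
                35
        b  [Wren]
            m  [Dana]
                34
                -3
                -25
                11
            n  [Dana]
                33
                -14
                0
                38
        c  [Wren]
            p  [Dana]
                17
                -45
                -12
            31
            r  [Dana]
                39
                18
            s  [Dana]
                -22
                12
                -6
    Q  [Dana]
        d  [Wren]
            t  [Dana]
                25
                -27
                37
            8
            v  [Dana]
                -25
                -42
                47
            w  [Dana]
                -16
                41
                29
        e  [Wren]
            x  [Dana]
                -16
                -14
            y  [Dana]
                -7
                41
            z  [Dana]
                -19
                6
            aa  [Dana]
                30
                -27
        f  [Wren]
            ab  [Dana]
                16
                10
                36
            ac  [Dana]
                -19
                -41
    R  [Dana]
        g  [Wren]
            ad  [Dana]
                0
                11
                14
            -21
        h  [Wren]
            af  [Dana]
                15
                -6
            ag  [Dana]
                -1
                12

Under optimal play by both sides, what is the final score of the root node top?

8

j (Dana): max(-38, 0) = 0
k (Dana): max(50, 7, 46, 35) = 50
a (Wren): min(0, 50) = 0
m (Dana): max(34, -3, -25, 11) = 34
n (Dana): max(33, -14, 0, 38) = 38
b (Wren): min(34, 38) = 34
p (Dana): max(17, -45, -12) = 17
r (Dana): max(39, 18) = 39
s (Dana): max(-22, 12, -6) = 12
c (Wren): min(17, 31, 39, 12) = 12
P (Dana): max(0, 34, 12) = 34
t (Dana): max(25, -27, 37) = 37
v (Dana): max(-25, -42, 47) = 47
w (Dana): max(-16, 41, 29) = 41
d (Wren): min(37, 8, 47, 41) = 8
x (Dana): max(-16, -14) = -14
y (Dana): max(-7, 41) = 41
z (Dana): max(-19, 6) = 6
aa (Dana): max(30, -27) = 30
e (Wren): min(-14, 41, 6, 30) = -14
ab (Dana): max(16, 10, 36) = 36
ac (Dana): max(-19, -41) = -19
f (Wren): min(36, -19) = -19
Q (Dana): max(8, -14, -19) = 8
ad (Dana): max(0, 11, 14) = 14
g (Wren): min(14, -21) = -21
af (Dana): max(15, -6) = 15
ag (Dana): max(-1, 12) = 12
h (Wren): min(15, 12) = 12
R (Dana): max(-21, 12) = 12
top (Wren): min(34, 8, 12) = 8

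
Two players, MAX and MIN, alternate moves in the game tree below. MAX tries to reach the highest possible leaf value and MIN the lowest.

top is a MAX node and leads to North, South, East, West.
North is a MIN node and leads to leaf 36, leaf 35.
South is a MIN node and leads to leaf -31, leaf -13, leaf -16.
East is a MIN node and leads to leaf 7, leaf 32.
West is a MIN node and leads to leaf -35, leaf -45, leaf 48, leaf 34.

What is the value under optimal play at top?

North (MIN): min(36, 35) = 35
South (MIN): min(-31, -13, -16) = -31
East (MIN): min(7, 32) = 7
West (MIN): min(-35, -45, 48, 34) = -45
top (MAX): max(35, -31, 7, -45) = 35

35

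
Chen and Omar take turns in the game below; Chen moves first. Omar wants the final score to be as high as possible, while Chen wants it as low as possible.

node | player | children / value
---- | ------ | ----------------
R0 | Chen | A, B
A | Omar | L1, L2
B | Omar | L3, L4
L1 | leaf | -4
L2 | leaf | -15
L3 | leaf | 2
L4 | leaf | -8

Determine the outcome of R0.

-4

A (Omar): max(-4, -15) = -4
B (Omar): max(2, -8) = 2
R0 (Chen): min(-4, 2) = -4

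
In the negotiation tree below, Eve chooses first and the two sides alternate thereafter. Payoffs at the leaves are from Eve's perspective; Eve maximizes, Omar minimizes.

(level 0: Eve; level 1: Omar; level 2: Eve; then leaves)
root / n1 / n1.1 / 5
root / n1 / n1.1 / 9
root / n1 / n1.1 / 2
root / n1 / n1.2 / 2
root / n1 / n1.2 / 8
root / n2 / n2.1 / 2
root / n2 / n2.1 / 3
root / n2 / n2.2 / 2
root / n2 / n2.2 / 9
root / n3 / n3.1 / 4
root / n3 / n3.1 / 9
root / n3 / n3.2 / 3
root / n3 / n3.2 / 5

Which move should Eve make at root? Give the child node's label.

n1

n1.1 (Eve): max(5, 9, 2) = 9
n1.2 (Eve): max(2, 8) = 8
n1 (Omar): min(9, 8) = 8
n2.1 (Eve): max(2, 3) = 3
n2.2 (Eve): max(2, 9) = 9
n2 (Omar): min(3, 9) = 3
n3.1 (Eve): max(4, 9) = 9
n3.2 (Eve): max(3, 5) = 5
n3 (Omar): min(9, 5) = 5
root (Eve): max(8, 3, 5) = 8
Eve at root wants the highest of {n1=8, n2=3, n3=5}, so chooses n1.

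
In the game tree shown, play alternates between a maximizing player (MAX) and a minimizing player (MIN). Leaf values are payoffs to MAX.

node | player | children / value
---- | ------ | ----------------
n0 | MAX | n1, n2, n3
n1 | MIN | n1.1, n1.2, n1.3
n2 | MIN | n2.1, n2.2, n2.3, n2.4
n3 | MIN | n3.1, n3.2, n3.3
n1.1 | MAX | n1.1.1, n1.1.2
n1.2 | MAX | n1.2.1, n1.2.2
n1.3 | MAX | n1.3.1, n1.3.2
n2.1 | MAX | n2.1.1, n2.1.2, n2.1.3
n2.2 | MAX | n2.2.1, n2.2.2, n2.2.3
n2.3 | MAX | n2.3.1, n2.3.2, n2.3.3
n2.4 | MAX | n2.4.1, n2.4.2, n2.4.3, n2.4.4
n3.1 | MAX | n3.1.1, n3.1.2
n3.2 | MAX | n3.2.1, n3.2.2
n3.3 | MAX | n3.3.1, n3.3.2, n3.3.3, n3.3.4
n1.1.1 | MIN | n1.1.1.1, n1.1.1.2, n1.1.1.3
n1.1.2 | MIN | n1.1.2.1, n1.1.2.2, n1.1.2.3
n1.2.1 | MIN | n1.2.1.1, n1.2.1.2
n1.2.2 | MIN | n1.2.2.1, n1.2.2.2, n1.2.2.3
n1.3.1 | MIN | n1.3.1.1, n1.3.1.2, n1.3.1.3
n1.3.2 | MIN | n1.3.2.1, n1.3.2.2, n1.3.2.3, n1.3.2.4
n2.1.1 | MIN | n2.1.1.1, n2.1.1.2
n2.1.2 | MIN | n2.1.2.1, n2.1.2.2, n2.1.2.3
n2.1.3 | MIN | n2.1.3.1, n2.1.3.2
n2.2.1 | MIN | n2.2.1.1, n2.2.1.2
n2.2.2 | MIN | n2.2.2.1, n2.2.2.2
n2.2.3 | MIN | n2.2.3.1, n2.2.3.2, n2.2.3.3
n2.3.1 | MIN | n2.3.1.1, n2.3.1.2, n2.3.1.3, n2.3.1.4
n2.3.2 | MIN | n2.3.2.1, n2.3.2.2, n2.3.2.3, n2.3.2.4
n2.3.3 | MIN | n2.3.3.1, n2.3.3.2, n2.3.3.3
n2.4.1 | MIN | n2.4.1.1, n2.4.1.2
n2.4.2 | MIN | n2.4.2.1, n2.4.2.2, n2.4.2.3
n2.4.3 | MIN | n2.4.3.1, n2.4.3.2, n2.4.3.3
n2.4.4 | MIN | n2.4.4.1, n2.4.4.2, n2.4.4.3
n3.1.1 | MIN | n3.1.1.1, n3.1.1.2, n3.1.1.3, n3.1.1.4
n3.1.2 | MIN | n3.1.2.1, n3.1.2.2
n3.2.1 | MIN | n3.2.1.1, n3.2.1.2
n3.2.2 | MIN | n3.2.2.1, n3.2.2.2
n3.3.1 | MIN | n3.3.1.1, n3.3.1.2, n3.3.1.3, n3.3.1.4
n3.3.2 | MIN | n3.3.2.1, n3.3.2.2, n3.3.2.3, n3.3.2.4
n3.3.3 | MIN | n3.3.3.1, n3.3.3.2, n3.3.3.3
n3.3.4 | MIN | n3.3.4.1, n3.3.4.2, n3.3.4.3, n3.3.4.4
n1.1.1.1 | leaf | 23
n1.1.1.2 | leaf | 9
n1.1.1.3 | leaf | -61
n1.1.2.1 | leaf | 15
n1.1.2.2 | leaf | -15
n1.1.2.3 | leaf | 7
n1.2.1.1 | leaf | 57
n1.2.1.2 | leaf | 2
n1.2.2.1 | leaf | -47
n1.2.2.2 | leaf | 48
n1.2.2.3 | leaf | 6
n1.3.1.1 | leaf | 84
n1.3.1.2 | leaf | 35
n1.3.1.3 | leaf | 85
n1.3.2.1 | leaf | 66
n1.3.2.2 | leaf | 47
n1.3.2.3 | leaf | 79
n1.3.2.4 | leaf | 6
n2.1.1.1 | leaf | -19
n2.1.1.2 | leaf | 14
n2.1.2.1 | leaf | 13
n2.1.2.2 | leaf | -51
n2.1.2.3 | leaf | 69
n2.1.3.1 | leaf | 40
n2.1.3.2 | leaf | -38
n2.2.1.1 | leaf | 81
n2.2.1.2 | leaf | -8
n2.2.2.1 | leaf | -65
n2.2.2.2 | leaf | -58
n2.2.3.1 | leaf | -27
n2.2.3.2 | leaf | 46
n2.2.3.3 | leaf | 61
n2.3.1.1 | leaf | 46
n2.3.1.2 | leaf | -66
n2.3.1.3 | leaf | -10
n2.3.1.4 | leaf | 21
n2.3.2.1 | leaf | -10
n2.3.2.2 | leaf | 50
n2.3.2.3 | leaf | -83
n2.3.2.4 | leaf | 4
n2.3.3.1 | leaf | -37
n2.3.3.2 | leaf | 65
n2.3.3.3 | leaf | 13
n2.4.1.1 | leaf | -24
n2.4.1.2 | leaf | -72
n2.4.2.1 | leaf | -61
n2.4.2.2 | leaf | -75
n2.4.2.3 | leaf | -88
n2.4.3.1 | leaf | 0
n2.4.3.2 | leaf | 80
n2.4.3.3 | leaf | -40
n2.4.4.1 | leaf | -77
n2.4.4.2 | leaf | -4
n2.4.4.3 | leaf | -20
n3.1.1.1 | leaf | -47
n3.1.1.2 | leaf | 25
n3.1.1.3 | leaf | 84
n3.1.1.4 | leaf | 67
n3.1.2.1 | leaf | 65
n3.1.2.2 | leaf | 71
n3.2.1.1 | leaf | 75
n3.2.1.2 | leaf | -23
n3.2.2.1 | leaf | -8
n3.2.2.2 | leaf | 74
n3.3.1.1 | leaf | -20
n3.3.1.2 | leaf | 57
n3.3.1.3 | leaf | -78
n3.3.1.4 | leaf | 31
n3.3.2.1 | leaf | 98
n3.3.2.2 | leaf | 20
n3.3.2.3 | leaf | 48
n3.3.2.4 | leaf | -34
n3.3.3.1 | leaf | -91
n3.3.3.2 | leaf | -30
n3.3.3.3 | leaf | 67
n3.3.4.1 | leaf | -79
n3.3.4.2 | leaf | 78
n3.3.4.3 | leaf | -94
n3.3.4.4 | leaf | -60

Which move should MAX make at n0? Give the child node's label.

n1.1.1 (MIN): min(23, 9, -61) = -61
n1.1.2 (MIN): min(15, -15, 7) = -15
n1.1 (MAX): max(-61, -15) = -15
n1.2.1 (MIN): min(57, 2) = 2
n1.2.2 (MIN): min(-47, 48, 6) = -47
n1.2 (MAX): max(2, -47) = 2
n1.3.1 (MIN): min(84, 35, 85) = 35
n1.3.2 (MIN): min(66, 47, 79, 6) = 6
n1.3 (MAX): max(35, 6) = 35
n1 (MIN): min(-15, 2, 35) = -15
n2.1.1 (MIN): min(-19, 14) = -19
n2.1.2 (MIN): min(13, -51, 69) = -51
n2.1.3 (MIN): min(40, -38) = -38
n2.1 (MAX): max(-19, -51, -38) = -19
n2.2.1 (MIN): min(81, -8) = -8
n2.2.2 (MIN): min(-65, -58) = -65
n2.2.3 (MIN): min(-27, 46, 61) = -27
n2.2 (MAX): max(-8, -65, -27) = -8
n2.3.1 (MIN): min(46, -66, -10, 21) = -66
n2.3.2 (MIN): min(-10, 50, -83, 4) = -83
n2.3.3 (MIN): min(-37, 65, 13) = -37
n2.3 (MAX): max(-66, -83, -37) = -37
n2.4.1 (MIN): min(-24, -72) = -72
n2.4.2 (MIN): min(-61, -75, -88) = -88
n2.4.3 (MIN): min(0, 80, -40) = -40
n2.4.4 (MIN): min(-77, -4, -20) = -77
n2.4 (MAX): max(-72, -88, -40, -77) = -40
n2 (MIN): min(-19, -8, -37, -40) = -40
n3.1.1 (MIN): min(-47, 25, 84, 67) = -47
n3.1.2 (MIN): min(65, 71) = 65
n3.1 (MAX): max(-47, 65) = 65
n3.2.1 (MIN): min(75, -23) = -23
n3.2.2 (MIN): min(-8, 74) = -8
n3.2 (MAX): max(-23, -8) = -8
n3.3.1 (MIN): min(-20, 57, -78, 31) = -78
n3.3.2 (MIN): min(98, 20, 48, -34) = -34
n3.3.3 (MIN): min(-91, -30, 67) = -91
n3.3.4 (MIN): min(-79, 78, -94, -60) = -94
n3.3 (MAX): max(-78, -34, -91, -94) = -34
n3 (MIN): min(65, -8, -34) = -34
n0 (MAX): max(-15, -40, -34) = -15
MAX at n0 wants the highest of {n1=-15, n2=-40, n3=-34}, so chooses n1.

n1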